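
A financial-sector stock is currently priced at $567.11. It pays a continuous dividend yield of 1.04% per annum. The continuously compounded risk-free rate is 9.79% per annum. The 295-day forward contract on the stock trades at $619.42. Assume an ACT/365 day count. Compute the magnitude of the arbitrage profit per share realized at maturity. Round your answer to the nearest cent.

$10.75 per share

Fair forward: F* = S·e^(carry·T), with carry = (r − q) = 0.0979 − 0.0104 = 0.0875
F* = 567.11 · e^(0.0875 × 295/365) = 567.11 · e^0.070719 = 567.11 × 1.073280 = $608.6678
Market $619.42 > fair $608.6678: forward overpriced → cash-and-carry (buy spot, short the forward).
At maturity, profit = |F_mkt − F*| = |619.42 − 608.6678| = $10.75 per share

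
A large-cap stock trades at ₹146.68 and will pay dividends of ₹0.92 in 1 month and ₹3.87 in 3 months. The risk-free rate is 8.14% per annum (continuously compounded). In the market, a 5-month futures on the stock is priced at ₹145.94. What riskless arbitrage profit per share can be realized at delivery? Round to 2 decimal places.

₹0.93 per share

PV(dividends) I = 0.92·e^(−0.0814·1/12) + 3.87·e^(−0.0814·3/12) = 4.7058
Fair futures F* = (S − I)·e^(rT) = (146.68 − 4.7058)·e^0.033917 = 141.9742 × 1.034499 = 146.8722
Market ₹145.94 < fair 146.8722: forward underpriced → reverse cash-and-carry (short the stock, invest proceeds at r, pay the dividends, go long the forward).
Profit at T = |F_mkt − F*| = |145.94 − 146.8722| = ₹0.93 per share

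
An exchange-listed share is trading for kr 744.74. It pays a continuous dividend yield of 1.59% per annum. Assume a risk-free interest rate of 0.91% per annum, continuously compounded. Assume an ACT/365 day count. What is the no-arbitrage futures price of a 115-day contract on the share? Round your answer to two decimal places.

kr 743.15

F = S·e^((r − q)T) = 744.74 · e^((0.0091 − 0.0159) × 115/365)
= 744.74 · e^-0.002142 = 744.74 × 0.997860
F = kr 743.15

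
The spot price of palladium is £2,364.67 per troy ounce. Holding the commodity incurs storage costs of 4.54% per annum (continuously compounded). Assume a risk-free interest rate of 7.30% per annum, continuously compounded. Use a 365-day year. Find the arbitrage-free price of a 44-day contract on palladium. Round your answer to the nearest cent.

Net carry = r + u − y = 0.0730 + 0.0454 − 0.0000 = 0.1184
F = S·e^((r+u−y)T) = 2364.67 · e^(0.1184 × 44/365) = 2364.67 · e^0.01427288
= 2364.67 × 1.01437522 = £2,398.66 per troy ounce

£2,398.66 per troy ounce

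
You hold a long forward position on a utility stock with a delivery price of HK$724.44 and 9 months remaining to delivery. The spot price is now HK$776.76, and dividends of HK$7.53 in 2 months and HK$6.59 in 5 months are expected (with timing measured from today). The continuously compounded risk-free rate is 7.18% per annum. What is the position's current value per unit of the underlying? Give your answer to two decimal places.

HK$76.46

PV(remaining dividends) I = 7.53·e^(−0.0718·2/12) + 6.59·e^(−0.0718·5/12) = 13.8362
Current forward F = (S − I)·e^(rT) = (776.76 − 13.8362)·e^(0.0718·9/12) = 762.9238 × 1.055326 = 805.1333
Value (long) = (F − K)·e^(−rT) = (805.1333 − 724.44) × 0.947574 = 76.4629
Value = HK$76.46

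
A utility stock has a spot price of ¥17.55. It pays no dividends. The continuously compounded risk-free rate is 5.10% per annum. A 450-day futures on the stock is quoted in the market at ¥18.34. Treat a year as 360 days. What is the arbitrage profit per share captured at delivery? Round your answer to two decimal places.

¥0.37 per share

Fair futures: F* = S·e^(carry·T), with carry = r = 0.0510
F* = 17.55 · e^(0.0510 × 450/360) = 17.55 · e^0.063750 = 17.55 × 1.065826 = ¥18.7052
Market ¥18.34 < fair ¥18.7052: forward underpriced → reverse cash-and-carry (short spot, go long the forward).
At maturity, profit = |F_mkt − F*| = |18.34 − 18.7052| = ¥0.37 per share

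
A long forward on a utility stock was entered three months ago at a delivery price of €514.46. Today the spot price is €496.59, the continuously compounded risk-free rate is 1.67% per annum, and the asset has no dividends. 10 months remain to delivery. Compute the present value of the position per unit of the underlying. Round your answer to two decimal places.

Current fair forward for the remaining 10 months: F = S·e^(r·T), r = 0.0167
F = 496.59 · e^(0.0167 × 10/12) = 496.59 × 1.014014 = 503.5492
Value of long forward = (F − K)·e^(−rT) = (503.5492 − 514.46) · e^(−0.0167·10/12)
= -10.9108 × 0.986180 = -10.76

-€10.76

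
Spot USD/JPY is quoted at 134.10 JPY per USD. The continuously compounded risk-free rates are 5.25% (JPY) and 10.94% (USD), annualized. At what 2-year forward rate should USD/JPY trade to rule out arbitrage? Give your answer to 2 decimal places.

119.68

F = S·e^((r_JPY − r_USD)T) = 134.10 · e^((0.0525 − 0.1094) × 2)
= 134.10 · e^-0.113800 = 134.10 × 0.892436
F = 119.68 JPY per USD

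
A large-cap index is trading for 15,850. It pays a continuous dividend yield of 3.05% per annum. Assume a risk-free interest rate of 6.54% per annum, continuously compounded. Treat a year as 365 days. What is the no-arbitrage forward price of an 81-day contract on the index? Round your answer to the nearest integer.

15,973

F = S·e^((r − q)T) = 15850 · e^((0.0654 − 0.0305) × 81/365)
= 15850 · e^0.007745 = 15850 × 1.007775
F = 15,973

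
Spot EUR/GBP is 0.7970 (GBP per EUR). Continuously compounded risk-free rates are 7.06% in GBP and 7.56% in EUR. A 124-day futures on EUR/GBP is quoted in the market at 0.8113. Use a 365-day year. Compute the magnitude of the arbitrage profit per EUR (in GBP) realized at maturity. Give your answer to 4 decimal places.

Fair futures: F* = S·e^(carry·T), with carry = (r_GBP − r_EUR) = 0.0706 − 0.0756 = -0.0050
F* = 0.7970 · e^(-0.0050 × 124/365) = 0.7970 · e^-0.001699 = 0.7970 × 0.998302 = 0.7956
Market 0.8113 > fair 0.7956: forward overpriced → cash-and-carry (buy spot, short the forward).
At maturity, profit = |F_mkt − F*| = |0.8113 − 0.7956| = 0.0157 per EUR (in GBP)

0.0157 per EUR (in GBP)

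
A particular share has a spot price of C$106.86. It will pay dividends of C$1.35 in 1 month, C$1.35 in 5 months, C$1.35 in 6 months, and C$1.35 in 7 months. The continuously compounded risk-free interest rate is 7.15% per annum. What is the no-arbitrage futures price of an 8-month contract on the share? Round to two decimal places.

PV(dividends) I = 1.35·e^(−0.0715·1/12) + 1.35·e^(−0.0715·5/12) + 1.35·e^(−0.0715·6/12) + 1.35·e^(−0.0715·7/12)
I = 1.3420 + 1.3104 + 1.3026 + 1.2949 = 5.2499
F = (S − I)·e^(rT) = (106.86 − 5.2499) · e^(0.0715·8/12)
= 101.6101 · e^0.047667 = 101.6101 × 1.048821 = C$106.57

C$106.57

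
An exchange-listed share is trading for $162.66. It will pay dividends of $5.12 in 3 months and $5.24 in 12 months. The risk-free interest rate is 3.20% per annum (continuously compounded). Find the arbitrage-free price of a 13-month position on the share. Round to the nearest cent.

$157.89

PV(dividends) I = 5.12·e^(−0.0320·3/12) + 5.24·e^(−0.0320·12/12)
I = 5.0792 + 5.0750 = 10.1542
F = (S − I)·e^(rT) = (162.66 − 10.1542) · e^(0.0320·13/12)
= 152.5058 · e^0.034667 = 152.5058 × 1.035275 = $157.89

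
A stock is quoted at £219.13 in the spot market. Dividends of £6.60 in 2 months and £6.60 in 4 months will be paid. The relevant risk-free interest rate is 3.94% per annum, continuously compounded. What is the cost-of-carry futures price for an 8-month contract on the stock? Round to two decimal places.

£211.54

PV(dividends) I = 6.60·e^(−0.0394·2/12) + 6.60·e^(−0.0394·4/12)
I = 6.5568 + 6.5139 = 13.0707
F = (S − I)·e^(rT) = (219.13 − 13.0707) · e^(0.0394·8/12)
= 206.0593 · e^0.026267 = 206.0593 × 1.026615 = £211.54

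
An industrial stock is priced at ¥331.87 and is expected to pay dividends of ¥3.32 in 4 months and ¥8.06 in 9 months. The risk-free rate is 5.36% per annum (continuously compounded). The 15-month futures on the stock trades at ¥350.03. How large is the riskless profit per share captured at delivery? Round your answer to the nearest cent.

¥6.93 per share

PV(dividends) I = 3.32·e^(−0.0536·4/12) + 8.06·e^(−0.0536·9/12) = 11.0036
Fair futures F* = (S − I)·e^(rT) = (331.87 − 11.0036)·e^0.067000 = 320.8664 × 1.069295 = 343.1008
Market ¥350.03 > fair 343.1008: forward overpriced → cash-and-carry (borrow at r, buy the stock and collect the dividends, short the forward).
Profit at T = |F_mkt − F*| = |350.03 − 343.1008| = ¥6.93 per share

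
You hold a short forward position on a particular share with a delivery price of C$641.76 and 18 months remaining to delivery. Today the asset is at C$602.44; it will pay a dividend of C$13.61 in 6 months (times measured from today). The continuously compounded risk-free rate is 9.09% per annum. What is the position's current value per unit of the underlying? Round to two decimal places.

PV(remaining dividends) I = 13.61·e^(−0.0909·6/12) = 13.0053
Current forward F = (S − I)·e^(rT) = (602.44 − 13.0053)·e^(0.0909·18/12) = 589.4347 × 1.146083 = 675.5411
Value (long) = (F − K)·e^(−rT) = (675.5411 − 641.76) × 0.872537 = 29.4753
Short position value = −(long value) = -C$29.48

-C$29.48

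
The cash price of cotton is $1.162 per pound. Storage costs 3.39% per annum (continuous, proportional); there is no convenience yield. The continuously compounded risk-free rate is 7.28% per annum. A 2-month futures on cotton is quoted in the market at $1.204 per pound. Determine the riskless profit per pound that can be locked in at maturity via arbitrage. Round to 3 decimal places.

$0.021 per pound

Fair futures: F* = S·e^(carry·T), with carry = (r + u) = 0.0728 + 0.0339 = 0.1067
F* = 1.162 · e^(0.1067 × 2/12) = 1.162 · e^0.017783 = 1.162 × 1.017942 = $1.1828
Market $1.204 > fair $1.1828: forward overpriced → cash-and-carry (buy spot, short the forward).
At maturity, profit = |F_mkt − F*| = |1.204 − 1.1828| = $0.021 per pound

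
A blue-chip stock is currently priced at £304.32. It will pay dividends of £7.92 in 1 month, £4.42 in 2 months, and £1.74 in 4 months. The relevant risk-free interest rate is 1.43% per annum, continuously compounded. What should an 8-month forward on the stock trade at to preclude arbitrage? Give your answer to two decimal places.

PV(dividends) I = 7.92·e^(−0.0143·1/12) + 4.42·e^(−0.0143·2/12) + 1.74·e^(−0.0143·4/12)
I = 7.9106 + 4.4095 + 1.7317 = 14.0518
F = (S − I)·e^(rT) = (304.32 − 14.0518) · e^(0.0143·8/12)
= 290.2682 · e^0.009533 = 290.2682 × 1.009579 = £293.05

£293.05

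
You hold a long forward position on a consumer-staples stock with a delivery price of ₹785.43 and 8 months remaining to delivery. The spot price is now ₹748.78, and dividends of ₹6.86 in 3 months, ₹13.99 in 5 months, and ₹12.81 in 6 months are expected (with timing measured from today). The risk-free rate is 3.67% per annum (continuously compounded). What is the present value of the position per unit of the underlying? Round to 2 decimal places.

PV(remaining dividends) I = 6.86·e^(−0.0367·3/12) + 13.99·e^(−0.0367·5/12) + 12.81·e^(−0.0367·6/12) = 33.1521
Current forward F = (S − I)·e^(rT) = (748.78 − 33.1521)·e^(0.0367·8/12) = 715.6279 × 1.024768 = 733.3526
Value (long) = (F − K)·e^(−rT) = (733.3526 − 785.43) × 0.975830 = -50.8187
Value = -₹50.82

-₹50.82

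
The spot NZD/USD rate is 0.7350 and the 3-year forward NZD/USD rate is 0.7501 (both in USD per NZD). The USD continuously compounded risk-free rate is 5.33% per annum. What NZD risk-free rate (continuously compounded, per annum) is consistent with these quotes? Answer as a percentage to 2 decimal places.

F = S·e^((r_USD − r_NZD)T) ⇒ r_NZD = r_USD − ln(F/S)/T
ln(0.7501/0.7350) = 0.020336; /(3) = 0.006779
r_NZD = 0.0533 − 0.006779 = 0.046521
r_NZD = 4.65%

4.65%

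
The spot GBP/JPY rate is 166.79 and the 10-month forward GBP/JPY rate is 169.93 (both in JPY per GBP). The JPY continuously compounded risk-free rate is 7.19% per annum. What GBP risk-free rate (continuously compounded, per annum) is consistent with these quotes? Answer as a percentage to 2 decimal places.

4.95%

F = S·e^((r_JPY − r_GBP)T) ⇒ r_GBP = r_JPY − ln(F/S)/T
ln(169.93/166.79) = 0.018651; /(10/12) = 0.022381
r_GBP = 0.0719 − 0.022381 = 0.049519
r_GBP = 4.95%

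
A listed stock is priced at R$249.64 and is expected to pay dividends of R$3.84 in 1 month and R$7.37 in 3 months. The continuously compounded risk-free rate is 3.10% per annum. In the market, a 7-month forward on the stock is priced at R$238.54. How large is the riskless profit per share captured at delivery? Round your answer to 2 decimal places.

R$4.31 per share

PV(dividends) I = 3.84·e^(−0.0310·1/12) + 7.37·e^(−0.0310·3/12) = 11.1432
Fair forward F* = (S − I)·e^(rT) = (249.64 − 11.1432)·e^0.018083 = 238.4968 × 1.018247 = 242.8487
Market R$238.54 < fair 242.8487: forward underpriced → reverse cash-and-carry (short the stock, invest proceeds at r, pay the dividends, go long the forward).
Profit at T = |F_mkt − F*| = |238.54 − 242.8487| = R$4.31 per share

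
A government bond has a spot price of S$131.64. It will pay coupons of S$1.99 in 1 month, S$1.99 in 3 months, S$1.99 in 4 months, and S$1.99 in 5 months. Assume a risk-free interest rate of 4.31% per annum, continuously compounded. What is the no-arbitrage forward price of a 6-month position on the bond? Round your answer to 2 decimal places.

S$126.47

PV(coupons) I = 1.99·e^(−0.0431·1/12) + 1.99·e^(−0.0431·3/12) + 1.99·e^(−0.0431·4/12) + 1.99·e^(−0.0431·5/12)
I = 1.9829 + 1.9687 + 1.9616 + 1.9546 = 7.8678
F = (S − I)·e^(rT) = (131.64 − 7.8678) · e^(0.0431·6/12)
= 123.7722 · e^0.021550 = 123.7722 × 1.021784 = S$126.47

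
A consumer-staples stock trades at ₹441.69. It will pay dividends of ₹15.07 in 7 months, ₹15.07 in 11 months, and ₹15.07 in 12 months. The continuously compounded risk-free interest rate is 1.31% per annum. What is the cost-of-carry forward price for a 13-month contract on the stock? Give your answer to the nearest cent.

₹402.64

PV(dividends) I = 15.07·e^(−0.0131·7/12) + 15.07·e^(−0.0131·11/12) + 15.07·e^(−0.0131·12/12)
I = 14.9553 + 14.8901 + 14.8739 = 44.7193
F = (S − I)·e^(rT) = (441.69 − 44.7193) · e^(0.0131·13/12)
= 396.9707 · e^0.014192 = 396.9707 × 1.014293 = ₹402.64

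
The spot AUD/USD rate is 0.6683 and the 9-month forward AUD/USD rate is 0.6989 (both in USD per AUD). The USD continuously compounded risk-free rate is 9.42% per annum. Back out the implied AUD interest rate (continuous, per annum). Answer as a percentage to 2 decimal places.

F = S·e^((r_USD − r_AUD)T) ⇒ r_AUD = r_USD − ln(F/S)/T
ln(0.6989/0.6683) = 0.044770; /(9/12) = 0.059693
r_AUD = 0.0942 − 0.059693 = 0.034507
r_AUD = 3.45%

3.45%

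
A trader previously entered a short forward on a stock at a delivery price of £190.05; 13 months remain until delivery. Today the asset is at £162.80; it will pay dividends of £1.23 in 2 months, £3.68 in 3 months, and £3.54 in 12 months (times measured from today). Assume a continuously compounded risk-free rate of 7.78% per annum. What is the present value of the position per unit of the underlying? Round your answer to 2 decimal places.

PV(remaining dividends) I = 1.23·e^(−0.0778·2/12) + 3.68·e^(−0.0778·3/12) + 3.54·e^(−0.0778·12/12) = 8.0983
Current forward F = (S − I)·e^(rT) = (162.80 − 8.0983)·e^(0.0778·13/12) = 154.7017 × 1.087937 = 168.3057
Value (long) = (F − K)·e^(−rT) = (168.3057 − 190.05) × 0.919171 = -19.9867
Short position value = −(long value) = £19.99

£19.99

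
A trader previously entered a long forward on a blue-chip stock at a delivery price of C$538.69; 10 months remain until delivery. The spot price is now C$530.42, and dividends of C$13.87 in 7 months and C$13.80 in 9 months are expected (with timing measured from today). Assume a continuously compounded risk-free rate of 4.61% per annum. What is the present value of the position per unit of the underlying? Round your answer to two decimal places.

PV(remaining dividends) I = 13.87·e^(−0.0461·7/12) + 13.80·e^(−0.0461·9/12) = 26.8330
Current forward F = (S − I)·e^(rT) = (530.42 − 26.8330)·e^(0.0461·10/12) = 503.5870 × 1.039164 = 523.3095
Value (long) = (F − K)·e^(−rT) = (523.3095 − 538.69) × 0.962312 = -14.8008
Value = -C$14.80

-C$14.80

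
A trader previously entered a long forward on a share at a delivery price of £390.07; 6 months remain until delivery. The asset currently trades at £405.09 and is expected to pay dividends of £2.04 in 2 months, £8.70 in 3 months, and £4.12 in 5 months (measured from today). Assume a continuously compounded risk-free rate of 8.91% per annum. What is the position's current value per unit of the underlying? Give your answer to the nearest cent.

PV(remaining dividends) I = 2.04·e^(−0.0891·2/12) + 8.70·e^(−0.0891·3/12) + 4.12·e^(−0.0891·5/12) = 14.4881
Current forward F = (S − I)·e^(rT) = (405.09 − 14.4881)·e^(0.0891·6/12) = 390.6019 × 1.045557 = 408.3966
Value (long) = (F − K)·e^(−rT) = (408.3966 − 390.07) × 0.956428 = 17.5281
Value = £17.53

£17.53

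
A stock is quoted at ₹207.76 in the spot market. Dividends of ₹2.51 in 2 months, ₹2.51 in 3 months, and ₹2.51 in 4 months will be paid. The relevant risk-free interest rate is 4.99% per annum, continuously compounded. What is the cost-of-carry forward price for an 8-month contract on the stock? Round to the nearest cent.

PV(dividends) I = 2.51·e^(−0.0499·2/12) + 2.51·e^(−0.0499·3/12) + 2.51·e^(−0.0499·4/12)
I = 2.4892 + 2.4789 + 2.4686 = 7.4367
F = (S − I)·e^(rT) = (207.76 − 7.4367) · e^(0.0499·8/12)
= 200.3233 · e^0.033267 = 200.3233 × 1.033827 = ₹207.10

₹207.10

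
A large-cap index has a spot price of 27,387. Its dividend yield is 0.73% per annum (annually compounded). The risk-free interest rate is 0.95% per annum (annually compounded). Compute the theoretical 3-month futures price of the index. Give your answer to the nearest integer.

27,402

F = S · (1+r)^T / (1+q)^T
= 27387 × 1.002367 / 1.001820 = 27387 × 1.000546
F = 27,402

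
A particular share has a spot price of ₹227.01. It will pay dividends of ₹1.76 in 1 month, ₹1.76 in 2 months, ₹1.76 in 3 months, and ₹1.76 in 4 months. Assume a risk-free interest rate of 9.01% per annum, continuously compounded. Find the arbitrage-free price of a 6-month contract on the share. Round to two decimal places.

PV(dividends) I = 1.76·e^(−0.0901·1/12) + 1.76·e^(−0.0901·2/12) + 1.76·e^(−0.0901·3/12) + 1.76·e^(−0.0901·4/12)
I = 1.7468 + 1.7338 + 1.7208 + 1.7079 = 6.9093
F = (S − I)·e^(rT) = (227.01 − 6.9093) · e^(0.0901·6/12)
= 220.1007 · e^0.045050 = 220.1007 × 1.046080 = ₹230.24

₹230.24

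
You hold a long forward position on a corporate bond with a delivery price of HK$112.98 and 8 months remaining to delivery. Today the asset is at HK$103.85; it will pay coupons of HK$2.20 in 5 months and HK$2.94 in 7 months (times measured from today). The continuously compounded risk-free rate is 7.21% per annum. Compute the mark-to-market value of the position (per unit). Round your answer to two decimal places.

-HK$8.78

PV(remaining coupons) I = 2.20·e^(−0.0721·5/12) + 2.94·e^(−0.0721·7/12) = 4.9538
Current forward F = (S − I)·e^(rT) = (103.85 − 4.9538)·e^(0.0721·8/12) = 98.8962 × 1.049241 = 103.7659
Value (long) = (F − K)·e^(−rT) = (103.7659 − 112.98) × 0.953070 = -8.7817
Value = -HK$8.78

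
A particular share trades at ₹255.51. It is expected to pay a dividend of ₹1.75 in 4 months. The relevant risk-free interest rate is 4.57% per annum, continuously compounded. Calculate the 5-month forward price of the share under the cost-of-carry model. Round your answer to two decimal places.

₹258.67

PV(dividends) I = 1.75·e^(−0.0457·4/12)
I = 1.7235
F = (S − I)·e^(rT) = (255.51 − 1.7235) · e^(0.0457·5/12)
= 253.7865 · e^0.019042 = 253.7865 × 1.019224 = ₹258.67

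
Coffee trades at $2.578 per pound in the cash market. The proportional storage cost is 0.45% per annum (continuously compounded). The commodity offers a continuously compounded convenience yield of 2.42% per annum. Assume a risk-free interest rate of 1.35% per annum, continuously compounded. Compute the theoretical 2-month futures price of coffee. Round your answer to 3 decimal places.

Net carry = r + u − y = 0.0135 + 0.0045 − 0.0242 = -0.0062
F = S·e^((r+u−y)T) = 2.578 · e^(-0.0062 × 2/12) = 2.578 · e^-0.001033
= 2.578 × 0.998968 = $2.575 per pound

$2.575 per pound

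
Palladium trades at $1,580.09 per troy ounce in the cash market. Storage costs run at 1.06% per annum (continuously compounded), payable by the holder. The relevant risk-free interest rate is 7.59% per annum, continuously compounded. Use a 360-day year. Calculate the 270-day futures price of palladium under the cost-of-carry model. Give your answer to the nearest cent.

Net carry = r + u − y = 0.0759 + 0.0106 − 0.0000 = 0.0865
F = S·e^((r+u−y)T) = 1580.09 · e^(0.0865 × 270/360) = 1580.09 · e^0.06487500
= 1580.09 × 1.06702564 = $1,686.00 per troy ounce

$1,686.00 per troy ounce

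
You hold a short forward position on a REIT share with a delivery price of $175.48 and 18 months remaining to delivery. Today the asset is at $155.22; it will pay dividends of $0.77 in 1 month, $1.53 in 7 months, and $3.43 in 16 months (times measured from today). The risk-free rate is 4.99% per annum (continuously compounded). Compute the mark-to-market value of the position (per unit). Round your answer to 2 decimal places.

$13.07

PV(remaining dividends) I = 0.77·e^(−0.0499·1/12) + 1.53·e^(−0.0499·7/12) + 3.43·e^(−0.0499·16/12) = 5.4621
Current forward F = (S − I)·e^(rT) = (155.22 − 5.4621)·e^(0.0499·18/12) = 149.7579 × 1.077722 = 161.3974
Value (long) = (F − K)·e^(−rT) = (161.3974 − 175.48) × 0.927883 = -13.0670
Short position value = −(long value) = $13.07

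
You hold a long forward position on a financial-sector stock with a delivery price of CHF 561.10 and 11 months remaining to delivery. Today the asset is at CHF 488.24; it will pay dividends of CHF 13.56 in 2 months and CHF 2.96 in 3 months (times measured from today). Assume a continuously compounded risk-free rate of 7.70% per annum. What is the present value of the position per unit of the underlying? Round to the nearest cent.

-CHF 50.91

PV(remaining dividends) I = 13.56·e^(−0.0770·2/12) + 2.96·e^(−0.0770·3/12) = 16.2907
Current forward F = (S − I)·e^(rT) = (488.24 − 16.2907)·e^(0.0770·11/12) = 471.9493 × 1.073134 = 506.4648
Value (long) = (F − K)·e^(−rT) = (506.4648 − 561.10) × 0.931850 = -50.9118
Value = -CHF 50.91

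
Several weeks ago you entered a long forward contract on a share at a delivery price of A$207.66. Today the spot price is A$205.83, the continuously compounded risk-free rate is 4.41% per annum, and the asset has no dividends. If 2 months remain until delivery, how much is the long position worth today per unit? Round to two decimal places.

Current fair forward for the remaining 2 months: F = S·e^(r·T), r = 0.0441
F = 205.83 · e^(0.0441 × 2/12) = 205.83 × 1.007377 = 207.3484
Value of long forward = (F − K)·e^(−rT) = (207.3484 − 207.66) · e^(−0.0441·2/12)
= -0.3116 × 0.992677 = -0.31

-A$0.31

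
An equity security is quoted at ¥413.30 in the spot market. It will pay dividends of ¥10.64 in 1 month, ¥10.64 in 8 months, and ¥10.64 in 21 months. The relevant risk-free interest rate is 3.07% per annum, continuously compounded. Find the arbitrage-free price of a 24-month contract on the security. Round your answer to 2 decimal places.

¥406.38

PV(dividends) I = 10.64·e^(−0.0307·1/12) + 10.64·e^(−0.0307·8/12) + 10.64·e^(−0.0307·21/12)
I = 10.6128 + 10.4244 + 10.0835 = 31.1207
F = (S − I)·e^(rT) = (413.30 − 31.1207) · e^(0.0307·24/12)
= 382.1793 · e^0.061400 = 382.1793 × 1.063324 = ¥406.38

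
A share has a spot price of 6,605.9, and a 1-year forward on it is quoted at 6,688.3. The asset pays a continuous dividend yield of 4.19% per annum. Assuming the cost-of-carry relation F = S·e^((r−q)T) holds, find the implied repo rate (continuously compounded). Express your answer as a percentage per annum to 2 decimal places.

5.43%

From F = S·e^((r−q)T): (r − q) = ln(F/S)/T
ln(6688.3/6605.9) = ln(1.012474) = 0.012397
(r − q) = 0.012397 / (1) = 0.012397
r = ln(F/S)/T + q = 0.012397 + 0.0419 = 0.054297
r = 5.43%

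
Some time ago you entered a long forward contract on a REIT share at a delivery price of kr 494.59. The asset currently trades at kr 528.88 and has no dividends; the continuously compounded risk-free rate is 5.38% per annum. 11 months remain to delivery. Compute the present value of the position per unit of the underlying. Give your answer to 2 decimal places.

Current fair forward for the remaining 11 months: F = S·e^(r·T), r = 0.0538
F = 528.88 · e^(0.0538 × 11/12) = 528.88 × 1.050553 = 555.6165
Value of long forward = (F − K)·e^(−rT) = (555.6165 − 494.59) · e^(−0.0538·11/12)
= 61.0265 × 0.951880 = 58.09

kr 58.09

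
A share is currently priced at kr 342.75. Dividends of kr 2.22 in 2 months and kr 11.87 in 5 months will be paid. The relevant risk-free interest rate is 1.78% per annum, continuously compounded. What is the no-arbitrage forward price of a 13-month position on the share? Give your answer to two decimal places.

PV(dividends) I = 2.22·e^(−0.0178·2/12) + 11.87·e^(−0.0178·5/12)
I = 2.2134 + 11.7823 = 13.9957
F = (S − I)·e^(rT) = (342.75 − 13.9957) · e^(0.0178·13/12)
= 328.7543 · e^0.019283 = 328.7543 × 1.019470 = kr 335.16

kr 335.16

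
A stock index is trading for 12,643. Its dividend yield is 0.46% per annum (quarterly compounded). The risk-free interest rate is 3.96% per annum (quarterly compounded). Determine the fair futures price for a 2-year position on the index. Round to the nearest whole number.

13,555

F = S · (1+r/4)^(4T) / (1+q/4)^(4T)
= 12643 × 1.081999 / 1.009237 = 12643 × 1.072096
F = 13,555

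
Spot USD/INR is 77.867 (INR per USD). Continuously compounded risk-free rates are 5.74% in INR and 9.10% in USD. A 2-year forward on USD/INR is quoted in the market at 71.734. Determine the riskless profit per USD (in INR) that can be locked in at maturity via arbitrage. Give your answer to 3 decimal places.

1.072 per USD (in INR)

Fair forward: F* = S·e^(carry·T), with carry = (r_INR − r_USD) = 0.0574 − 0.0910 = -0.0336
F* = 77.867 · e^(-0.0336 × 2) = 77.867 · e^-0.067200 = 77.867 × 0.935008 = 72.8063
Market 71.734 < fair 72.8063: forward underpriced → reverse cash-and-carry (short spot, go long the forward).
At maturity, profit = |F_mkt − F*| = |71.734 − 72.8063| = 1.072 per USD (in INR)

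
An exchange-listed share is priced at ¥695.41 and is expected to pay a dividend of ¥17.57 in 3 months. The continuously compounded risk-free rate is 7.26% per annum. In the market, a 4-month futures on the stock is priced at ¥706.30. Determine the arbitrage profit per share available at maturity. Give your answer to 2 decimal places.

PV(dividends) I = 17.57·e^(−0.0726·3/12) = 17.2540
Fair futures F* = (S − I)·e^(rT) = (695.41 − 17.2540)·e^0.024200 = 678.1560 × 1.024495 = 694.7674
Market ¥706.30 > fair 694.7674: forward overpriced → cash-and-carry (borrow at r, buy the stock and collect the dividends, short the forward).
Profit at T = |F_mkt − F*| = |706.30 − 694.7674| = ¥11.53 per share

¥11.53 per share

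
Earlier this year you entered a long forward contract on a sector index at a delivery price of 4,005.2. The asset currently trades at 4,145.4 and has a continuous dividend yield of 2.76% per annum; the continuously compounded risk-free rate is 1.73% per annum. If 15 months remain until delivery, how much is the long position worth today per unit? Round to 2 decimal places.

Current fair forward for the remaining 15 months: F = S·e^((r − q)·T), (r − q) = 0.0173 − 0.0276 = -0.0103
F = 4145.4 · e^(-0.0103 × 15/12) = 4145.4 × 0.98720753 = 4092.3701
Value of long forward = (F − K)·e^(−rT) = (4092.3701 − 4005.2) · e^(−0.0173·15/12)
= 87.1701 × 0.97860714 = 85.31

85.31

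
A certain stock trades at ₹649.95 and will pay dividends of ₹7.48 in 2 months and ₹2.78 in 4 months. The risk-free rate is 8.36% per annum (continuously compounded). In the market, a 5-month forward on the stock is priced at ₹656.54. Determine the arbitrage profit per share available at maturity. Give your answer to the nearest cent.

PV(dividends) I = 7.48·e^(−0.0836·2/12) + 2.78·e^(−0.0836·4/12) = 10.0801
Fair forward F* = (S − I)·e^(rT) = (649.95 − 10.0801)·e^0.034833 = 639.8699 × 1.035447 = 662.5514
Market ₹656.54 < fair 662.5514: forward underpriced → reverse cash-and-carry (short the stock, invest proceeds at r, pay the dividends, go long the forward).
Profit at T = |F_mkt − F*| = |656.54 − 662.5514| = ₹6.01 per share

₹6.01 per share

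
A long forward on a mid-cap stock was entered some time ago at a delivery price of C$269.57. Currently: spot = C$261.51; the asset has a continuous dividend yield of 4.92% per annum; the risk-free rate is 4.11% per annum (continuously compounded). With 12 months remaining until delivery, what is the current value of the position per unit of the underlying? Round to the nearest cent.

-C$9.76

Current fair forward for the remaining 12 months: F = S·e^((r − q)·T), (r − q) = 0.0411 − 0.0492 = -0.0081
F = 261.51 · e^(-0.0081 × 12/12) = 261.51 × 0.991933 = 259.4004
Value of long forward = (F − K)·e^(−rT) = (259.4004 − 269.57) · e^(−0.0411·12/12)
= -10.1696 × 0.959733 = -9.76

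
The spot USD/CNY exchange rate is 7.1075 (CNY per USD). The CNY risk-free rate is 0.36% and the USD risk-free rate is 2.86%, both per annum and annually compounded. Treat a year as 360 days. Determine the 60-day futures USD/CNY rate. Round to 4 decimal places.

By covered interest parity, F = S · (1+r_CNY)^T / (1+r_USD)^T
= 7.1075 × 1.000599 / 1.004711 = 7.1075 × 0.995907
F = 7.0784 CNY per USD

7.0784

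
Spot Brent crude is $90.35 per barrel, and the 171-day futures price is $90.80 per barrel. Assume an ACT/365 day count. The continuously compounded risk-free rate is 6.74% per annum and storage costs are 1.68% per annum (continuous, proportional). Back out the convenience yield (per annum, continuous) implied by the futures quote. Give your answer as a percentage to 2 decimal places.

7.36%

F = S·e^((r+u−y)T) ⇒ (r+u−y) = ln(F/S)/T
ln(90.80/90.35) = 0.004968; /T ⇒ 0.010604
y = r + u − ln(F/S)/T = 0.0674 + 0.0168 − 0.010604 = 0.073596
y = 7.36%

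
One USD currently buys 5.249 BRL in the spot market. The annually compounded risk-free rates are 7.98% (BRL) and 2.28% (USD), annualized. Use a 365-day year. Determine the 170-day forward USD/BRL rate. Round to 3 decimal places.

By covered interest parity, F = S · (1+r_BRL)^T / (1+r_USD)^T
= 5.249 × 1.036406 / 1.010555 = 5.249 × 1.025581
F = 5.383 BRL per USD

5.383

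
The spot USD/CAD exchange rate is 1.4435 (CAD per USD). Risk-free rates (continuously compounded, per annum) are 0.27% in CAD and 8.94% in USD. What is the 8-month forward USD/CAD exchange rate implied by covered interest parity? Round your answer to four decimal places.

F = S·e^((r_CAD − r_USD)T) = 1.4435 · e^((0.0027 − 0.0894) × 8/12)
= 1.4435 · e^-0.057800 = 1.4435 × 0.943839
F = 1.3624 CAD per USD

1.3624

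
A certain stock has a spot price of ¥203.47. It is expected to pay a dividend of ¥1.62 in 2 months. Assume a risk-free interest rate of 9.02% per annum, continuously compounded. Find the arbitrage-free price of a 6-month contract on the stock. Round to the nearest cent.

¥211.19

PV(dividends) I = 1.62·e^(−0.0902·2/12)
I = 1.5958
F = (S − I)·e^(rT) = (203.47 − 1.5958) · e^(0.0902·6/12)
= 201.8742 · e^0.045100 = 201.8742 × 1.046132 = ¥211.19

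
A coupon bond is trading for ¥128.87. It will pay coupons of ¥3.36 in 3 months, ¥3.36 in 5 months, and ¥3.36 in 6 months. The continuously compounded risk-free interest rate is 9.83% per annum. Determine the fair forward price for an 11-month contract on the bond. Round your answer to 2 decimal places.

PV(coupons) I = 3.36·e^(−0.0983·3/12) + 3.36·e^(−0.0983·5/12) + 3.36·e^(−0.0983·6/12)
I = 3.2784 + 3.2252 + 3.1988 = 9.7024
F = (S − I)·e^(rT) = (128.87 − 9.7024) · e^(0.0983·11/12)
= 119.1676 · e^0.090108 = 119.1676 × 1.094292 = ¥130.40

¥130.40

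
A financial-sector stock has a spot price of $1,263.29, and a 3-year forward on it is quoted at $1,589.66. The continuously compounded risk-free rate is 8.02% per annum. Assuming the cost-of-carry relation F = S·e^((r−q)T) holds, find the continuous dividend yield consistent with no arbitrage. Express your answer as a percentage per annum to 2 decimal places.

From F = S·e^((r−q)T): (r − q) = ln(F/S)/T
ln(1589.66/1263.29) = ln(1.258349) = 0.229801
(r − q) = 0.229801 / (3) = 0.076600
q = r − ln(F/S)/T = 0.0802 − 0.076600 = 0.003600
q = 0.36%

0.36%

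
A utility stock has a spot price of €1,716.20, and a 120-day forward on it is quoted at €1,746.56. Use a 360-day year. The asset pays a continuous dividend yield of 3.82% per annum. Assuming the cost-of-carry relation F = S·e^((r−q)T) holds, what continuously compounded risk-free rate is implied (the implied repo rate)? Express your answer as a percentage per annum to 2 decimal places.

From F = S·e^((r−q)T): (r − q) = ln(F/S)/T
ln(1746.56/1716.20) = ln(1.017690) = 0.017535
(r − q) = 0.017535 / (120/360) = 0.052605
r = ln(F/S)/T + q = 0.052605 + 0.0382 = 0.090805
r = 9.08%

9.08%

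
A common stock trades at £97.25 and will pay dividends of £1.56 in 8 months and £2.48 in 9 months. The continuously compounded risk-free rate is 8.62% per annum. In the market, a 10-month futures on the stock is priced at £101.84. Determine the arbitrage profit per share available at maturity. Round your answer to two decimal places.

PV(dividends) I = 1.56·e^(−0.0862·8/12) + 2.48·e^(−0.0862·9/12) = 3.7976
Fair futures F* = (S − I)·e^(rT) = (97.25 − 3.7976)·e^0.071833 = 93.4524 × 1.074476 = 100.4124
Market £101.84 > fair 100.4124: forward overpriced → cash-and-carry (borrow at r, buy the stock and collect the dividends, short the forward).
Profit at T = |F_mkt − F*| = |101.84 − 100.4124| = £1.43 per share

£1.43 per share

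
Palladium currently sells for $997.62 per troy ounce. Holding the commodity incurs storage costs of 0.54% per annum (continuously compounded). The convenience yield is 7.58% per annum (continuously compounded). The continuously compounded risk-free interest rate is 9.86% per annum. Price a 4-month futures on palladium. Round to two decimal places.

$1,007.04 per troy ounce

Net carry = r + u − y = 0.0986 + 0.0054 − 0.0758 = 0.0282
F = S·e^((r+u−y)T) = 997.62 · e^(0.0282 × 4/12) = 997.62 · e^0.009400
= 997.62 × 1.009444 = $1,007.04 per troy ounce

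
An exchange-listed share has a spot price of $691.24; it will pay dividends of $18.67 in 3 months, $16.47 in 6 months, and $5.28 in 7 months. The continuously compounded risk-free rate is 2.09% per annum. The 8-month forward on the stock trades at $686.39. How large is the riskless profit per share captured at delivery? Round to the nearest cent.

$26.10 per share

PV(dividends) I = 18.67·e^(−0.0209·3/12) + 16.47·e^(−0.0209·6/12) + 5.28·e^(−0.0209·7/12) = 40.0875
Fair forward F* = (S − I)·e^(rT) = (691.24 − 40.0875)·e^0.013933 = 651.1525 × 1.014031 = 660.2888
Market $686.39 > fair 660.2888: forward overpriced → cash-and-carry (borrow at r, buy the stock and collect the dividends, short the forward).
Profit at T = |F_mkt − F*| = |686.39 − 660.2888| = $26.10 per share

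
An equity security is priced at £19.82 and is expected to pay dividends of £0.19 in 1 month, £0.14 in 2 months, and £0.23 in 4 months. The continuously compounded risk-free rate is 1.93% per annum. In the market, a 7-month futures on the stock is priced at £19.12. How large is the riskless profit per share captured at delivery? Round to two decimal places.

£0.36 per share

PV(dividends) I = 0.19·e^(−0.0193·1/12) + 0.14·e^(−0.0193·2/12) + 0.23·e^(−0.0193·4/12) = 0.5578
Fair futures F* = (S − I)·e^(rT) = (19.82 − 0.5578)·e^0.011258 = 19.2622 × 1.011322 = 19.4803
Market £19.12 < fair 19.4803: forward underpriced → reverse cash-and-carry (short the stock, invest proceeds at r, pay the dividends, go long the forward).
Profit at T = |F_mkt − F*| = |19.12 − 19.4803| = £0.36 per share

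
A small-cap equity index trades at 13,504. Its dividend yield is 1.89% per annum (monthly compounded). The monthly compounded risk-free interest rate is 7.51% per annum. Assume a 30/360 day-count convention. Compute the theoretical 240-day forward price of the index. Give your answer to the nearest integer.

14,017

F = S · (1+r/12)^(12T) / (1+q/12)^(12T)
= 13504 × 1.051177 / 1.012670 = 13504 × 1.038025
F = 14,017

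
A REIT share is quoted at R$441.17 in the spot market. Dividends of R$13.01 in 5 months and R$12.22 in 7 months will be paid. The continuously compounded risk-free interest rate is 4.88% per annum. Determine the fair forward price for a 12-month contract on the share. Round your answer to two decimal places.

R$437.38

PV(dividends) I = 13.01·e^(−0.0488·5/12) + 12.22·e^(−0.0488·7/12)
I = 12.7481 + 11.8770 = 24.6251
F = (S − I)·e^(rT) = (441.17 − 24.6251) · e^(0.0488·12/12)
= 416.5449 · e^0.048800 = 416.5449 × 1.050010 = R$437.38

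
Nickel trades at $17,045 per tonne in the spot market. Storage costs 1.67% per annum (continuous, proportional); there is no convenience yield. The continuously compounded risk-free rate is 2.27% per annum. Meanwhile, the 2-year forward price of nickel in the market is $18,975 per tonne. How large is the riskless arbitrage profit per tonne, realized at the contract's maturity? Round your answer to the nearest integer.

$533 per tonne

Fair forward: F* = S·e^(carry·T), with carry = (r + u) = 0.0227 + 0.0167 = 0.0394
F* = 17045 · e^(0.0394 × 2) = 17045 · e^0.078800 = 17045 × 1.081988 = $18442.4855
Market $18975 > fair $18442.4855: forward overpriced → cash-and-carry (buy spot, short the forward).
At maturity, profit = |F_mkt − F*| = |18975 − 18442.4855| = $533 per tonne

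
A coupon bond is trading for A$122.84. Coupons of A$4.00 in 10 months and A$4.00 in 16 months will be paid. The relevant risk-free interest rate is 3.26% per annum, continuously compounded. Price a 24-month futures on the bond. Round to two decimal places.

A$122.87

PV(coupons) I = 4.00·e^(−0.0326·10/12) + 4.00·e^(−0.0326·16/12)
I = 3.8928 + 3.8299 = 7.7227
F = (S − I)·e^(rT) = (122.84 − 7.7227) · e^(0.0326·24/12)
= 115.1173 · e^0.065200 = 115.1173 × 1.067372 = A$122.87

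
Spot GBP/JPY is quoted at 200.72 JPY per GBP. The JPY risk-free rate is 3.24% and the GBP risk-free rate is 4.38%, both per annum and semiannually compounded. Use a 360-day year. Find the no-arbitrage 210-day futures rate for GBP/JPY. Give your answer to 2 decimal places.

By covered interest parity, F = S · (1+r_JPY/2)^(2T) / (1+r_GBP/2)^(2T)
= 200.72 × 1.018925 / 1.025596 = 200.72 × 0.993495
F = 199.41 JPY per GBP

199.41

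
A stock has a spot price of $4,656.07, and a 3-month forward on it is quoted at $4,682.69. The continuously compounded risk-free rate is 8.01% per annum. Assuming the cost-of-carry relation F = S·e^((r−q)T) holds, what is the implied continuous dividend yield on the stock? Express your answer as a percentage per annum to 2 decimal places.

5.73%

From F = S·e^((r−q)T): (r − q) = ln(F/S)/T
ln(4682.69/4656.07) = ln(1.005717) = 0.005701
(r − q) = 0.005701 / (3/12) = 0.022804
q = r − ln(F/S)/T = 0.0801 − 0.022804 = 0.057296
q = 5.73%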